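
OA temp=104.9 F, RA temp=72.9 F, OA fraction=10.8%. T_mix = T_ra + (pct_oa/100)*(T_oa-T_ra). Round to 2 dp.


T_mix = 72.9 + (10.8/100)*(104.9-72.9) = 76.36 F

76.36 F


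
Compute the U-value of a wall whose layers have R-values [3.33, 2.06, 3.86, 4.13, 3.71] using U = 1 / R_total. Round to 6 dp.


R_total = 3.33 + 2.06 + 3.86 + 4.13 + 3.71 = 17.09
U = 1/17.09 = 0.058514

0.058514


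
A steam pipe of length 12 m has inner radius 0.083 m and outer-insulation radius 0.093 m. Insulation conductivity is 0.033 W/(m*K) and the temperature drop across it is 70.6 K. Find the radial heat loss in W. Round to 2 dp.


Q = 2*pi*0.033*12*70.6/ln(0.093/0.083) = 1544.17 W

1544.17 W


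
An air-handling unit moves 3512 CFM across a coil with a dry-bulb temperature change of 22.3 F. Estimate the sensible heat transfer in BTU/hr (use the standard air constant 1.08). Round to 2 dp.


Q = 1.08 * 3512 * 22.3 = 84583.01 BTU/hr

84583.01 BTU/hr


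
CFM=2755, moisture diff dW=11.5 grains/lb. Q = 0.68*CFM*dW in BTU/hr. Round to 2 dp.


Q = 0.68 * 2755 * 11.5 = 21544.10 BTU/hr

21544.10 BTU/hr


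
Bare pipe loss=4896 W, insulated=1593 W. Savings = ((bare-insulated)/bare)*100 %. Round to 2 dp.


Savings = ((4896-1593)/4896)*100 = 67.46 %

67.46 %


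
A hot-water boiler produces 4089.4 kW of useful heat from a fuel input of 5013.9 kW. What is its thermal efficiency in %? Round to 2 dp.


eta = (4089.4/5013.9)*100 = 81.56 %

81.56 %


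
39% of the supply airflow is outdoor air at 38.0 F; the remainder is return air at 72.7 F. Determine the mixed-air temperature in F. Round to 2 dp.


T_mix = 0.39*38.0 + 0.61*72.7 = 59.17 F

59.17 F


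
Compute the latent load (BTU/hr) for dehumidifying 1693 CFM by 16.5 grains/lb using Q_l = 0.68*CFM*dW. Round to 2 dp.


Q = 0.68 * 1693 * 16.5 = 18995.46 BTU/hr

18995.46 BTU/hr


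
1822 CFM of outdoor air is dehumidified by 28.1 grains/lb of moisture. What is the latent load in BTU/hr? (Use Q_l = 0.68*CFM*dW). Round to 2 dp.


Q = 0.68 * 1822 * 28.1 = 34814.78 BTU/hr

34814.78 BTU/hr


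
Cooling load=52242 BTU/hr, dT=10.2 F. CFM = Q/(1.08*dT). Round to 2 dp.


CFM = 52242 / (1.08 * 10.2) = 4742.37

4742.37 CFM


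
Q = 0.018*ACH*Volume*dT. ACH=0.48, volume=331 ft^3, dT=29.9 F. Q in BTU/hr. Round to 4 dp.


Q = 0.018 * 0.48 * 331 * 29.9 = 85.5092 BTU/hr

85.5092 BTU/hr


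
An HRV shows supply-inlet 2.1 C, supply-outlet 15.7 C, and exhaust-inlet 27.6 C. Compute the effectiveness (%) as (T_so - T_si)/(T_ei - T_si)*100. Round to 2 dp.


eff = (15.7-2.1)/(27.6-2.1)*100 = 53.33 %

53.33 %


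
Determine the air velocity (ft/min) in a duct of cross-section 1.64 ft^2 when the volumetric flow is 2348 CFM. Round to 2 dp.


V = 2348 / 1.64 = 1431.71 ft/min

1431.71 ft/min


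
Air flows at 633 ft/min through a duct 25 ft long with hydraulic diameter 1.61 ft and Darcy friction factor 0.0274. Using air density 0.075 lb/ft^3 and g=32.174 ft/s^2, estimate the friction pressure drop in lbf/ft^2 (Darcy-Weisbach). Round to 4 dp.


v_fps = 633/60 = 10.55 ft/s
dp = 0.0274*(25/1.61)*0.075*10.55^2/(2*32.174) = 0.0552 lbf/ft^2

0.0552 lbf/ft^2


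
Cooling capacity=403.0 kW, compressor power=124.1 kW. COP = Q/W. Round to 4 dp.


COP = 403.0 / 124.1 = 3.2474

3.2474


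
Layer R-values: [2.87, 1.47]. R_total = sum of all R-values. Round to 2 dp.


R_total = 2.87 + 1.47 = 4.34

4.34


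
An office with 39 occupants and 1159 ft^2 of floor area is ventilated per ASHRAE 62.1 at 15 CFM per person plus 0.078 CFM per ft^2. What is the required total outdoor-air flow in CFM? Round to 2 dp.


Total = 39*15 + 1159*0.078 = 675.40 CFM

675.40 CFM


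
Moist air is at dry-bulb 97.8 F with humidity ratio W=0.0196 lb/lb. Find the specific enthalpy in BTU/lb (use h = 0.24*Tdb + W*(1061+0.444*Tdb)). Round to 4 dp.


h = 0.24*97.8 + 0.0196*(1061+0.444*97.8) = 45.1187 BTU/lb

45.1187 BTU/lb


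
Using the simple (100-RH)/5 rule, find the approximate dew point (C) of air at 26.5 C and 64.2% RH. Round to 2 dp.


Td = 26.5 - (100-64.2)/5 = 19.34 C

19.34 C


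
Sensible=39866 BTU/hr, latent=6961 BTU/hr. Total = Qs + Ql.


Qt = 39866 + 6961 = 46827 BTU/hr

46827 BTU/hr


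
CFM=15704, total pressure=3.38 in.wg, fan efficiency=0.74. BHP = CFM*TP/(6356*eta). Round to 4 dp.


BHP = 15704 * 3.38 / (6356 * 0.74) = 11.2853 hp

11.2853 hp


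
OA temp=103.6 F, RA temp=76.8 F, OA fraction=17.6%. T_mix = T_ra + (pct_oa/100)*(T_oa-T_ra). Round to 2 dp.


T_mix = 76.8 + (17.6/100)*(103.6-76.8) = 81.52 F

81.52 F


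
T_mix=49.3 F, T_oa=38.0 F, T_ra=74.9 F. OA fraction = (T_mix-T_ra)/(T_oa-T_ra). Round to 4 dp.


frac = (49.3 - 74.9) / (38.0 - 74.9) = 0.6938

0.6938


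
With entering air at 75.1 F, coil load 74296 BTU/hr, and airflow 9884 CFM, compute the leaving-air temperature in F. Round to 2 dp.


dT = 74296/(1.08*9884) = 6.9600
T_leave = 75.1 - 6.9600 = 68.14 F

68.14 F


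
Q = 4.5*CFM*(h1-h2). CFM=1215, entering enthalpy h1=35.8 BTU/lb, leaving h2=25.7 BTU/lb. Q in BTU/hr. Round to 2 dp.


Q = 4.5 * 1215 * (35.8 - 25.7) = 55221.75 BTU/hr

55221.75 BTU/hr


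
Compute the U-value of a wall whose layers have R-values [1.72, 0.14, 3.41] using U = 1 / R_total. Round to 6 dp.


R_total = 1.72 + 0.14 + 3.41 = 5.27
U = 1/5.27 = 0.189753

0.189753


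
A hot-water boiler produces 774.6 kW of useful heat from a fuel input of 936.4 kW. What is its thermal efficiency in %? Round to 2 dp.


eta = (774.6/936.4)*100 = 82.72 %

82.72 %


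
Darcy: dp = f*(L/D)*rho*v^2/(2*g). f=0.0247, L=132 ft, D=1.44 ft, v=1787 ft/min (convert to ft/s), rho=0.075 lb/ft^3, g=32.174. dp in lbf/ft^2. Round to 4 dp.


v_fps = 1787/60 = 29.7833 ft/s
dp = 0.0247*(132/1.44)*0.075*29.7833^2/(2*32.174) = 2.3409 lbf/ft^2

2.3409 lbf/ft^2


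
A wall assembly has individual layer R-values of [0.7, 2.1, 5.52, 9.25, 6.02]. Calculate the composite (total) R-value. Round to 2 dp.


R_total = 0.7 + 2.1 + 5.52 + 9.25 + 6.02 = 23.59

23.59


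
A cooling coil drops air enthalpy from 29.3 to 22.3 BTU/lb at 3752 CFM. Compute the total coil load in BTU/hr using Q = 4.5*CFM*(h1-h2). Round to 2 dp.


Q = 4.5 * 3752 * (29.3 - 22.3) = 118188.00 BTU/hr

118188.00 BTU/hr


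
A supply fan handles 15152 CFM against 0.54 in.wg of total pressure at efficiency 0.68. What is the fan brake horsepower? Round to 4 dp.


BHP = 15152 * 0.54 / (6356 * 0.68) = 1.8931 hp

1.8931 hp


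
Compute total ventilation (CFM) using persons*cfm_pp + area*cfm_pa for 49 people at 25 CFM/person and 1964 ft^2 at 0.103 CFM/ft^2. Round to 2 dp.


Total = 49*25 + 1964*0.103 = 1427.29 CFM

1427.29 CFM


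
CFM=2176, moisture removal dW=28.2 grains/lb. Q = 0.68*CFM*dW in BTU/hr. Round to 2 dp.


Q = 0.68 * 2176 * 28.2 = 41726.98 BTU/hr

41726.98 BTU/hr


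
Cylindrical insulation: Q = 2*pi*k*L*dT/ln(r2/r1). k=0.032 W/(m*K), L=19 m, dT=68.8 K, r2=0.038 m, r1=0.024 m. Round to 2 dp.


Q = 2*pi*0.032*19*68.8/ln(0.038/0.024) = 571.95 W

571.95 W


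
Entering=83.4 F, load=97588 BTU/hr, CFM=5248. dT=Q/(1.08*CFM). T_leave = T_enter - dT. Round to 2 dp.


dT = 97588/(1.08*5248) = 17.2178
T_leave = 83.4 - 17.2178 = 66.18 F

66.18 F


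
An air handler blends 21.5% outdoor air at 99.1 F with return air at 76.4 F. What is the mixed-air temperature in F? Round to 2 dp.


T_mix = 76.4 + (21.5/100)*(99.1-76.4) = 81.28 F

81.28 F


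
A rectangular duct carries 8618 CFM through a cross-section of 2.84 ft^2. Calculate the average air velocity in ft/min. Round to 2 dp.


V = 8618 / 2.84 = 3034.51 ft/min

3034.51 ft/min


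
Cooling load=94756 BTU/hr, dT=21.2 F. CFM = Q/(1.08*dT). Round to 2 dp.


CFM = 94756 / (1.08 * 21.2) = 4138.54

4138.54 CFM


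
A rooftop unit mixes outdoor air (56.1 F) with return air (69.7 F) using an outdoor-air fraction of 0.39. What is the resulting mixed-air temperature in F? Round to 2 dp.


T_mix = 0.39*56.1 + 0.61*69.7 = 64.40 F

64.40 F


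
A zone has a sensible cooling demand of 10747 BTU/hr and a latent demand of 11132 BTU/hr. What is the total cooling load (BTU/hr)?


Qt = 10747 + 11132 = 21879 BTU/hr

21879 BTU/hr


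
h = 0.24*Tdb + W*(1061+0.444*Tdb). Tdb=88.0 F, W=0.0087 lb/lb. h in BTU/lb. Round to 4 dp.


h = 0.24*88.0 + 0.0087*(1061+0.444*88.0) = 30.6906 BTU/lb

30.6906 BTU/lb


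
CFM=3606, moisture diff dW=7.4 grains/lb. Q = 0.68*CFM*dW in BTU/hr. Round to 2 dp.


Q = 0.68 * 3606 * 7.4 = 18145.39 BTU/hr

18145.39 BTU/hr


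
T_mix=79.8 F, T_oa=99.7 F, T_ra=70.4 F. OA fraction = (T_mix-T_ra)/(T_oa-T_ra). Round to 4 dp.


frac = (79.8 - 70.4) / (99.7 - 70.4) = 0.3208

0.3208


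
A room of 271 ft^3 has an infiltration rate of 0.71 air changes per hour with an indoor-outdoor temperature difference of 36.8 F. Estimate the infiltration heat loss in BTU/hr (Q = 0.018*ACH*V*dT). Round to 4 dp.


Q = 0.018 * 0.71 * 271 * 36.8 = 127.4524 BTU/hr

127.4524 BTU/hr


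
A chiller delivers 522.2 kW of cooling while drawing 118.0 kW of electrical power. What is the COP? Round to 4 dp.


COP = 522.2 / 118.0 = 4.4254

4.4254


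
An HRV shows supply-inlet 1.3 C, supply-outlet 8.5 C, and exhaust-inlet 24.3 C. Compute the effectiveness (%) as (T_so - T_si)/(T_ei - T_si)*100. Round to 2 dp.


eff = (8.5-1.3)/(24.3-1.3)*100 = 31.30 %

31.30 %


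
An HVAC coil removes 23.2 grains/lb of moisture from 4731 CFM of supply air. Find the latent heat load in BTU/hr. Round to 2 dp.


Q = 0.68 * 4731 * 23.2 = 74636.26 BTU/hr

74636.26 BTU/hr


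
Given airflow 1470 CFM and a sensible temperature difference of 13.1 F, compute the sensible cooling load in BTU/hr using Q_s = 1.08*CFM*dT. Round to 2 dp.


Q = 1.08 * 1470 * 13.1 = 20797.56 BTU/hr

20797.56 BTU/hr


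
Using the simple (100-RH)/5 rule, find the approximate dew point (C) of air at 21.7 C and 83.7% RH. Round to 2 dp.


Td = 21.7 - (100-83.7)/5 = 18.44 C

18.44 C


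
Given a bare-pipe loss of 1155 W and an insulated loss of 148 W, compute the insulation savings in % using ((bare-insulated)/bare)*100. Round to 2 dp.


Savings = ((1155-148)/1155)*100 = 87.19 %

87.19 %


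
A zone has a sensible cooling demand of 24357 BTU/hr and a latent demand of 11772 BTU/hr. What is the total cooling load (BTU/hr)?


Qt = 24357 + 11772 = 36129 BTU/hr

36129 BTU/hr


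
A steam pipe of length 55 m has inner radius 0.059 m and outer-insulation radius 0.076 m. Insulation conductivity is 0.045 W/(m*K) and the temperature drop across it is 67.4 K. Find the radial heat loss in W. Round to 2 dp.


Q = 2*pi*0.045*55*67.4/ln(0.076/0.059) = 4139.60 W

4139.60 W


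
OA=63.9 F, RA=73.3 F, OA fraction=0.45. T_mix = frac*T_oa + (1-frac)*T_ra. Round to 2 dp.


T_mix = 0.45*63.9 + 0.55*73.3 = 69.07 F

69.07 F


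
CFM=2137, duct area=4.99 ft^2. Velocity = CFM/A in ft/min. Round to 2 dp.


V = 2137 / 4.99 = 428.26 ft/min

428.26 ft/min


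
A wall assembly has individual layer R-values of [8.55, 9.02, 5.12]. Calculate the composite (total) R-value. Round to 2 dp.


R_total = 8.55 + 9.02 + 5.12 = 22.69

22.69


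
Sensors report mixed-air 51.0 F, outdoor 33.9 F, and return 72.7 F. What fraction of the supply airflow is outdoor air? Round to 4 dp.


frac = (51.0 - 72.7) / (33.9 - 72.7) = 0.5593

0.5593


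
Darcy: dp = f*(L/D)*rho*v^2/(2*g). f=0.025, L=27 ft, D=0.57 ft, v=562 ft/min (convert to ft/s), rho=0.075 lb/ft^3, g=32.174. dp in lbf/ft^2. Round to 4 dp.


v_fps = 562/60 = 9.3667 ft/s
dp = 0.025*(27/0.57)*0.075*9.3667^2/(2*32.174) = 0.1211 lbf/ft^2

0.1211 lbf/ft^2


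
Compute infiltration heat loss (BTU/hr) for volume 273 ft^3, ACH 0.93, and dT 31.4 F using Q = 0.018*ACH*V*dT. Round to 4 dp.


Q = 0.018 * 0.93 * 273 * 31.4 = 143.4986 BTU/hr

143.4986 BTU/hr


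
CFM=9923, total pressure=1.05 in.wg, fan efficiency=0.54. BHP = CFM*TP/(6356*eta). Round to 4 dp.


BHP = 9923 * 1.05 / (6356 * 0.54) = 3.0357 hp

3.0357 hp


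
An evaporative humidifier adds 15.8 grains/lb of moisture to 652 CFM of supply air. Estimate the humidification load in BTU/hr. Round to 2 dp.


Q = 0.68 * 652 * 15.8 = 7005.09 BTU/hr

7005.09 BTU/hr


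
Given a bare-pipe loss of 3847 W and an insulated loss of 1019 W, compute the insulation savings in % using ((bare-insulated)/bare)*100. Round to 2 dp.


Savings = ((3847-1019)/3847)*100 = 73.51 %

73.51 %


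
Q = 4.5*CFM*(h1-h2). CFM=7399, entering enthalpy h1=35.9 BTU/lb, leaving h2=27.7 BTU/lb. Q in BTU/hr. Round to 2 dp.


Q = 4.5 * 7399 * (35.9 - 27.7) = 273023.10 BTU/hr

273023.10 BTU/hr


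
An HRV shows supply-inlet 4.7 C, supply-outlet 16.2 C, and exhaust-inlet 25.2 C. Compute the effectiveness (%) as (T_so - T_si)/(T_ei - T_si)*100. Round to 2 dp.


eff = (16.2-4.7)/(25.2-4.7)*100 = 56.10 %

56.10 %


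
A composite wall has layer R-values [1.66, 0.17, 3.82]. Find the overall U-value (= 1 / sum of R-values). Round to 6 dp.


R_total = 1.66 + 0.17 + 3.82 = 5.65
U = 1/5.65 = 0.176991

0.176991


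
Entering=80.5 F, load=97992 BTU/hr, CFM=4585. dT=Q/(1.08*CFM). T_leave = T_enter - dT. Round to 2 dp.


dT = 97992/(1.08*4585) = 19.7892
T_leave = 80.5 - 19.7892 = 60.71 F

60.71 F


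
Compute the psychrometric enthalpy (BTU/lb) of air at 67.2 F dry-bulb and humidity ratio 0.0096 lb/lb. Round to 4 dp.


h = 0.24*67.2 + 0.0096*(1061+0.444*67.2) = 26.6000 BTU/lb

26.6000 BTU/lb


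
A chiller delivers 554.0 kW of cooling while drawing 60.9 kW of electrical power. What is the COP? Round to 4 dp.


COP = 554.0 / 60.9 = 9.0969

9.0969


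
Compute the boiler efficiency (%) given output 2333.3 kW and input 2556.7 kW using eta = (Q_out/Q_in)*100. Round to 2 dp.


eta = (2333.3/2556.7)*100 = 91.26 %

91.26 %


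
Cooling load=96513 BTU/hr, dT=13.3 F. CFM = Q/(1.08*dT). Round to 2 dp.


CFM = 96513 / (1.08 * 13.3) = 6719.09

6719.09 CFM


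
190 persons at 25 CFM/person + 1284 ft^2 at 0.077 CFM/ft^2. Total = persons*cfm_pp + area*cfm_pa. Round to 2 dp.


Total = 190*25 + 1284*0.077 = 4848.87 CFM

4848.87 CFM


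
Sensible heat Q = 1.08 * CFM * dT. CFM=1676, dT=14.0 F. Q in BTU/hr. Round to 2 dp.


Q = 1.08 * 1676 * 14.0 = 25341.12 BTU/hr

25341.12 BTU/hr


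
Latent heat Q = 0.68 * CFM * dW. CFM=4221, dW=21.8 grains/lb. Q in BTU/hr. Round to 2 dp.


Q = 0.68 * 4221 * 21.8 = 62572.10 BTU/hr

62572.10 BTU/hr


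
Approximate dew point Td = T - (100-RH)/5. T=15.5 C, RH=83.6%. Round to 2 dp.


Td = 15.5 - (100-83.6)/5 = 12.22 C

12.22 C


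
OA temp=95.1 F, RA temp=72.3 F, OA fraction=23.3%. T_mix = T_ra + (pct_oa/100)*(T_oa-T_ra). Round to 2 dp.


T_mix = 72.3 + (23.3/100)*(95.1-72.3) = 77.61 F

77.61 F


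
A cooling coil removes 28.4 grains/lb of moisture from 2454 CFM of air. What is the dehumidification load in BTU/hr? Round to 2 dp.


Q = 0.68 * 2454 * 28.4 = 47391.65 BTU/hr

47391.65 BTU/hr


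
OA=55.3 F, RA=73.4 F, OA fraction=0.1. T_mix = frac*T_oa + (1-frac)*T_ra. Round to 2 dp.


T_mix = 0.1*55.3 + 0.9*73.4 = 71.59 F

71.59 F


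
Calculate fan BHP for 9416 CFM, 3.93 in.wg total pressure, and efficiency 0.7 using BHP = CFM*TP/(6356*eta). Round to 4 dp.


BHP = 9416 * 3.93 / (6356 * 0.7) = 8.3172 hp

8.3172 hp


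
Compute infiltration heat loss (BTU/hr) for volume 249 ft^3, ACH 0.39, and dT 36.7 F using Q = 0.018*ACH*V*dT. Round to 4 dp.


Q = 0.018 * 0.39 * 249 * 36.7 = 64.1509 BTU/hr

64.1509 BTU/hr


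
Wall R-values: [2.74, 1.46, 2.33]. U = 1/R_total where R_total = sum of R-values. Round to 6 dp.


R_total = 2.74 + 1.46 + 2.33 = 6.53
U = 1/6.53 = 0.153139

0.153139


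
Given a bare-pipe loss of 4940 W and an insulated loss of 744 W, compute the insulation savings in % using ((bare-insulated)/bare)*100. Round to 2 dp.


Savings = ((4940-744)/4940)*100 = 84.94 %

84.94 %


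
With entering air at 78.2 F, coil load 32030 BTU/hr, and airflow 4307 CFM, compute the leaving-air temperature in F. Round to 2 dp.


dT = 32030/(1.08*4307) = 6.8859
T_leave = 78.2 - 6.8859 = 71.31 F

71.31 F


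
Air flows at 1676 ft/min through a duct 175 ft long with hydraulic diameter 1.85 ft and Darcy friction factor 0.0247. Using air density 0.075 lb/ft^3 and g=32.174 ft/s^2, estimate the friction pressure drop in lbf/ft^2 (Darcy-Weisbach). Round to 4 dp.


v_fps = 1676/60 = 27.9333 ft/s
dp = 0.0247*(175/1.85)*0.075*27.9333^2/(2*32.174) = 2.1249 lbf/ft^2

2.1249 lbf/ft^2


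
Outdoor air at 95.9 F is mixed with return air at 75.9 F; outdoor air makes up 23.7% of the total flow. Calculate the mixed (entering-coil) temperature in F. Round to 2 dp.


T_mix = 75.9 + (23.7/100)*(95.9-75.9) = 80.64 F

80.64 F


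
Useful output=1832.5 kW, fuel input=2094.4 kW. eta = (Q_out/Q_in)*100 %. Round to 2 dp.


eta = (1832.5/2094.4)*100 = 87.50 %

87.50 %


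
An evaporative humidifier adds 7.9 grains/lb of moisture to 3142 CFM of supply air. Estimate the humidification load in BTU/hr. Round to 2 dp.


Q = 0.68 * 3142 * 7.9 = 16878.82 BTU/hr

16878.82 BTU/hr


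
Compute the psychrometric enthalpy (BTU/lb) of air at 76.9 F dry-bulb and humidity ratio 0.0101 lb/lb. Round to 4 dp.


h = 0.24*76.9 + 0.0101*(1061+0.444*76.9) = 29.5170 BTU/lb

29.5170 BTU/lb


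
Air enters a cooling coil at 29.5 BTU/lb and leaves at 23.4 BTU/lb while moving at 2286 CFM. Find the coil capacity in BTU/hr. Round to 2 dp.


Q = 4.5 * 2286 * (29.5 - 23.4) = 62750.70 BTU/hr

62750.70 BTU/hr


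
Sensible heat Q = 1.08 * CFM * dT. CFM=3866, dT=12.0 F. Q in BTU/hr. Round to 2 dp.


Q = 1.08 * 3866 * 12.0 = 50103.36 BTU/hr

50103.36 BTU/hr


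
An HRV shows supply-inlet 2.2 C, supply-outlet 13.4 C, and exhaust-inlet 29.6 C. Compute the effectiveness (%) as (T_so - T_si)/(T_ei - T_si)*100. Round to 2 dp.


eff = (13.4-2.2)/(29.6-2.2)*100 = 40.88 %

40.88 %


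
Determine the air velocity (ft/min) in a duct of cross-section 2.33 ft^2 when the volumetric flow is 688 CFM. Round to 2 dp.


V = 688 / 2.33 = 295.28 ft/min

295.28 ft/min


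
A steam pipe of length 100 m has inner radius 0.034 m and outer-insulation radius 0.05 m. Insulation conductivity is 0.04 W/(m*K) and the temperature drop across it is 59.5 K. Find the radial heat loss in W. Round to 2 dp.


Q = 2*pi*0.04*100*59.5/ln(0.05/0.034) = 3877.48 W

3877.48 W


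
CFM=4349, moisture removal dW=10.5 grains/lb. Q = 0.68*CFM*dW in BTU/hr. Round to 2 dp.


Q = 0.68 * 4349 * 10.5 = 31051.86 BTU/hr

31051.86 BTU/hr


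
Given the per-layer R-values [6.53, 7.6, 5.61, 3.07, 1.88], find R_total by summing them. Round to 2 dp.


R_total = 6.53 + 7.6 + 5.61 + 3.07 + 1.88 = 24.69

24.69


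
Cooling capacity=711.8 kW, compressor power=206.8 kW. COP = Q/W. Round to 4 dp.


COP = 711.8 / 206.8 = 3.4420

3.4420


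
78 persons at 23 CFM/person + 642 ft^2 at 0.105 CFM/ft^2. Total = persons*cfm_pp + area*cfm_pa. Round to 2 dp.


Total = 78*23 + 642*0.105 = 1861.41 CFM

1861.41 CFM


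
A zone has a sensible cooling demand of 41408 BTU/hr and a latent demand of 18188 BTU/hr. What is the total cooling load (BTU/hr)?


Qt = 41408 + 18188 = 59596 BTU/hr

59596 BTU/hr


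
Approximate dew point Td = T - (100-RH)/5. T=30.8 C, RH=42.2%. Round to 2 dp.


Td = 30.8 - (100-42.2)/5 = 19.24 C

19.24 C


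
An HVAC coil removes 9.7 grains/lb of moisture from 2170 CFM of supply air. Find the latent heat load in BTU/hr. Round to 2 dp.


Q = 0.68 * 2170 * 9.7 = 14313.32 BTU/hr

14313.32 BTU/hr


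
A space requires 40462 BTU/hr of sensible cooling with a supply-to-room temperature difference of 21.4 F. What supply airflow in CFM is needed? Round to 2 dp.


CFM = 40462 / (1.08 * 21.4) = 1750.69

1750.69 CFM


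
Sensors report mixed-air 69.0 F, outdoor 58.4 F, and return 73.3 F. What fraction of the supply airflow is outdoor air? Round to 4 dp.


frac = (69.0 - 73.3) / (58.4 - 73.3) = 0.2886

0.2886


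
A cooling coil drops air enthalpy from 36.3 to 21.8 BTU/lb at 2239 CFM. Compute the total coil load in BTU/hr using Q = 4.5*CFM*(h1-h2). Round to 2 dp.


Q = 4.5 * 2239 * (36.3 - 21.8) = 146094.75 BTU/hr

146094.75 BTU/hr


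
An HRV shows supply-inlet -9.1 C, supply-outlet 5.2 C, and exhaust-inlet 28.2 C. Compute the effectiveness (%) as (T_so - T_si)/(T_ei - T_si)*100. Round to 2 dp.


eff = (5.2-(-9.1))/(28.2-(-9.1))*100 = 38.34 %

38.34 %


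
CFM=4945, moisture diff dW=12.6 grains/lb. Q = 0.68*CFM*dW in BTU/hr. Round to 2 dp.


Q = 0.68 * 4945 * 12.6 = 42368.76 BTU/hr

42368.76 BTU/hr


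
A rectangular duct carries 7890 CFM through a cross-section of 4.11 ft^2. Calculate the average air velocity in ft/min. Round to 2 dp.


V = 7890 / 4.11 = 1919.71 ft/min

1919.71 ft/min


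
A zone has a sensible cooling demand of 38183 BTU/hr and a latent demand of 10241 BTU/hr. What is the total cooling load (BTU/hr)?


Qt = 38183 + 10241 = 48424 BTU/hr

48424 BTU/hr


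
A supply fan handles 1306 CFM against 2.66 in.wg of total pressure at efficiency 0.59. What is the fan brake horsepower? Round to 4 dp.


BHP = 1306 * 2.66 / (6356 * 0.59) = 0.9264 hp

0.9264 hp


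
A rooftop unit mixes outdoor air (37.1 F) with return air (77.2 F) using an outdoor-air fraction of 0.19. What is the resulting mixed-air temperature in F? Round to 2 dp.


T_mix = 0.19*37.1 + 0.81*77.2 = 69.58 F

69.58 F


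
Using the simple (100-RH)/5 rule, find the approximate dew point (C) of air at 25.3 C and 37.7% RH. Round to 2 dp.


Td = 25.3 - (100-37.7)/5 = 12.84 C

12.84 C


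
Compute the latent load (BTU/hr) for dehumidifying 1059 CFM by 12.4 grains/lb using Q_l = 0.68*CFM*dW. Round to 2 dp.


Q = 0.68 * 1059 * 12.4 = 8929.49 BTU/hr

8929.49 BTU/hr


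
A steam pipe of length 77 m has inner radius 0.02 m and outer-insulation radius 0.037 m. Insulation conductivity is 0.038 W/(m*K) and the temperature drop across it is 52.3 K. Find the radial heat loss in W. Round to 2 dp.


Q = 2*pi*0.038*77*52.3/ln(0.037/0.02) = 1562.97 W

1562.97 W


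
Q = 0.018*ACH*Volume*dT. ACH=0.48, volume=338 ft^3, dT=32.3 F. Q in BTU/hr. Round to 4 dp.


Q = 0.018 * 0.48 * 338 * 32.3 = 94.3263 BTU/hr

94.3263 BTU/hr


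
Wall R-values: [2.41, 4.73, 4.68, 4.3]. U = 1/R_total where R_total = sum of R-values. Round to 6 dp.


R_total = 2.41 + 4.73 + 4.68 + 4.3 = 16.12
U = 1/16.12 = 0.062035

0.062035


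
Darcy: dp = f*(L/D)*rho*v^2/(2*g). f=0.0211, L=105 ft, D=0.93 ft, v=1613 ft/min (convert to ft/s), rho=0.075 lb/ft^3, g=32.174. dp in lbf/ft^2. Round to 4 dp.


v_fps = 1613/60 = 26.8833 ft/s
dp = 0.0211*(105/0.93)*0.075*26.8833^2/(2*32.174) = 2.0067 lbf/ft^2

2.0067 lbf/ft^2


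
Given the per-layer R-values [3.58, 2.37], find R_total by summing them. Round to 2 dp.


R_total = 3.58 + 2.37 = 5.95

5.95


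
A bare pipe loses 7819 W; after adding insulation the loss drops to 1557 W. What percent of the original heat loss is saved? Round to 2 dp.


Savings = ((7819-1557)/7819)*100 = 80.09 %

80.09 %


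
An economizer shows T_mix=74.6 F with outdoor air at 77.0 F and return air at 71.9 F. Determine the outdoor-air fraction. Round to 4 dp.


frac = (74.6 - 71.9) / (77.0 - 71.9) = 0.5294

0.5294


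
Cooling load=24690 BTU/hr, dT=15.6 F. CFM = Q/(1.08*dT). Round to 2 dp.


CFM = 24690 / (1.08 * 15.6) = 1465.46

1465.46 CFM


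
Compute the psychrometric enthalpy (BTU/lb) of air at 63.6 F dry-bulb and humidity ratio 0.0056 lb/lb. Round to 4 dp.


h = 0.24*63.6 + 0.0056*(1061+0.444*63.6) = 21.3637 BTU/lb

21.3637 BTU/lb


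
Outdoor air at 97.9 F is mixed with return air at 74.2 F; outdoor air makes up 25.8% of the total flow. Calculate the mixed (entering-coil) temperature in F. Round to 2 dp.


T_mix = 74.2 + (25.8/100)*(97.9-74.2) = 80.31 F

80.31 F


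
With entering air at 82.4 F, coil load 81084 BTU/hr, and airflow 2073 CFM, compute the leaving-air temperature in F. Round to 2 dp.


dT = 81084/(1.08*2073) = 36.2170
T_leave = 82.4 - 36.2170 = 46.18 F

46.18 F


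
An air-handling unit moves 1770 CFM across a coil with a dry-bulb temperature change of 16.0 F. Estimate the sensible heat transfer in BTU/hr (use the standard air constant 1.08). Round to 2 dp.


Q = 1.08 * 1770 * 16.0 = 30585.60 BTU/hr

30585.60 BTU/hr


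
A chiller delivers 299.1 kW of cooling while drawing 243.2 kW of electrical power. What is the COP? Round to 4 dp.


COP = 299.1 / 243.2 = 1.2299

1.2299


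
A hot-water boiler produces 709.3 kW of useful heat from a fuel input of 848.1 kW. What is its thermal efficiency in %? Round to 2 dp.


eta = (709.3/848.1)*100 = 83.63 %

83.63 %


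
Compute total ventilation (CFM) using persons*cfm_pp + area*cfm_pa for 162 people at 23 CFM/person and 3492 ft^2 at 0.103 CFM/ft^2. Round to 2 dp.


Total = 162*23 + 3492*0.103 = 4085.68 CFM

4085.68 CFM


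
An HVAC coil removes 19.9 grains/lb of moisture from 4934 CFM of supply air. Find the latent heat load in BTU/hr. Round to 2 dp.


Q = 0.68 * 4934 * 19.9 = 66766.89 BTU/hr

66766.89 BTU/hr


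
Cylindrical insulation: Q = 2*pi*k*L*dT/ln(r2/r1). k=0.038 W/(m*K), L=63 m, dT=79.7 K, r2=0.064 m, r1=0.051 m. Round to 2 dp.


Q = 2*pi*0.038*63*79.7/ln(0.064/0.051) = 5279.91 W

5279.91 W


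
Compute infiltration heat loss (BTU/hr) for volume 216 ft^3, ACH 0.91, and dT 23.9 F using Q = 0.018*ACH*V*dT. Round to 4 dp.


Q = 0.018 * 0.91 * 216 * 23.9 = 84.5601 BTU/hr

84.5601 BTU/hr


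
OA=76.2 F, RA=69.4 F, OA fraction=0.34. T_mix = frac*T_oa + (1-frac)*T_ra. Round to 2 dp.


T_mix = 0.34*76.2 + 0.66*69.4 = 71.71 F

71.71 F


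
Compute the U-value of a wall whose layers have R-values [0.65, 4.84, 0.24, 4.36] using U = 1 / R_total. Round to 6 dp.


R_total = 0.65 + 4.84 + 0.24 + 4.36 = 10.09
U = 1/10.09 = 0.099108

0.099108


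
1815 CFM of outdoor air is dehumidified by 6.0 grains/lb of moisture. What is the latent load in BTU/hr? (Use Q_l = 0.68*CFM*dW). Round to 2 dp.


Q = 0.68 * 1815 * 6.0 = 7405.20 BTU/hr

7405.20 BTU/hr


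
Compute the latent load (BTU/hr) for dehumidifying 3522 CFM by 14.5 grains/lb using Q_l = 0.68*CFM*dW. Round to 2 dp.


Q = 0.68 * 3522 * 14.5 = 34726.92 BTU/hr

34726.92 BTU/hr


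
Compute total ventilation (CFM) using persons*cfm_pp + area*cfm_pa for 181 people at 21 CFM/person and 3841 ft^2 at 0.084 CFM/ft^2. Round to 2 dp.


Total = 181*21 + 3841*0.084 = 4123.64 CFM

4123.64 CFM


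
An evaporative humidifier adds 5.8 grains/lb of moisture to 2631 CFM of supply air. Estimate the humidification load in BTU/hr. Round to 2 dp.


Q = 0.68 * 2631 * 5.8 = 10376.66 BTU/hr

10376.66 BTU/hr


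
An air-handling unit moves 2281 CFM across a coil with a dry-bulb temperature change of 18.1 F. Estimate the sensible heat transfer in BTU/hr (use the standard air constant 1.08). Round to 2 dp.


Q = 1.08 * 2281 * 18.1 = 44588.99 BTU/hr

44588.99 BTU/hr


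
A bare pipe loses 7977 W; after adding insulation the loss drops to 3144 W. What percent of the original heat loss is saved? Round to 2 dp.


Savings = ((7977-3144)/7977)*100 = 60.59 %

60.59 %


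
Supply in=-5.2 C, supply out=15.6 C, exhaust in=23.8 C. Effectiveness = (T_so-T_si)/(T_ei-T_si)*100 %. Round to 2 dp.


eff = (15.6-(-5.2))/(23.8-(-5.2))*100 = 71.72 %

71.72 %


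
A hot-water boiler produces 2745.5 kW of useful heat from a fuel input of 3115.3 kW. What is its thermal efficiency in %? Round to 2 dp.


eta = (2745.5/3115.3)*100 = 88.13 %

88.13 %


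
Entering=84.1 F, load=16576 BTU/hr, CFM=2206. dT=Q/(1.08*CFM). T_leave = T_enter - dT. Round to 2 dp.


dT = 16576/(1.08*2206) = 6.9575
T_leave = 84.1 - 6.9575 = 77.14 F

77.14 F


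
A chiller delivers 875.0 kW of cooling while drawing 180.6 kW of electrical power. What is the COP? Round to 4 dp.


COP = 875.0 / 180.6 = 4.8450

4.8450


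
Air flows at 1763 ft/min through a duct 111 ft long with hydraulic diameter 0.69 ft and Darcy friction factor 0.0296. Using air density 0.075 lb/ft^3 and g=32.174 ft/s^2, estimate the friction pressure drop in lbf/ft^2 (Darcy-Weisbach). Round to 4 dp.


v_fps = 1763/60 = 29.3833 ft/s
dp = 0.0296*(111/0.69)*0.075*29.3833^2/(2*32.174) = 4.7917 lbf/ft^2

4.7917 lbf/ft^2


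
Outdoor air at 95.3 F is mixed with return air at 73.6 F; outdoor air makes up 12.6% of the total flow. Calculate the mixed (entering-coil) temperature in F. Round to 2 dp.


T_mix = 73.6 + (12.6/100)*(95.3-73.6) = 76.33 F

76.33 F


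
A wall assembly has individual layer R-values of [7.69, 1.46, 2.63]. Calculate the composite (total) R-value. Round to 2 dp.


R_total = 7.69 + 1.46 + 2.63 = 11.78

11.78


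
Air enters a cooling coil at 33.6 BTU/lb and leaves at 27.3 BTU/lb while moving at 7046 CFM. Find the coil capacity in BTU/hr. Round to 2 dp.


Q = 4.5 * 7046 * (33.6 - 27.3) = 199754.10 BTU/hr

199754.10 BTU/hr


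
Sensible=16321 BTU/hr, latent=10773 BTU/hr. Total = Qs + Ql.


Qt = 16321 + 10773 = 27094 BTU/hr

27094 BTU/hr


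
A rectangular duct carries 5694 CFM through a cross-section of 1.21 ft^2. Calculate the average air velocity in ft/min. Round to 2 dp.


V = 5694 / 1.21 = 4705.79 ft/min

4705.79 ft/min


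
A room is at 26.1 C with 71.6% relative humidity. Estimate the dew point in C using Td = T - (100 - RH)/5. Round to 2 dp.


Td = 26.1 - (100-71.6)/5 = 20.42 C

20.42 C


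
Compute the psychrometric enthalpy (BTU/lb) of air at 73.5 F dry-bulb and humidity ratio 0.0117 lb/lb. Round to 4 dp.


h = 0.24*73.5 + 0.0117*(1061+0.444*73.5) = 30.4355 BTU/lb

30.4355 BTU/lb


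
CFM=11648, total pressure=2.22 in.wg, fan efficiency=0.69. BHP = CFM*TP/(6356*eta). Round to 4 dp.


BHP = 11648 * 2.22 / (6356 * 0.69) = 5.8962 hp

5.8962 hp


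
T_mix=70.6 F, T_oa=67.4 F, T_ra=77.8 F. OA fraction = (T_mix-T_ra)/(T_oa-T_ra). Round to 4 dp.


frac = (70.6 - 77.8) / (67.4 - 77.8) = 0.6923

0.6923


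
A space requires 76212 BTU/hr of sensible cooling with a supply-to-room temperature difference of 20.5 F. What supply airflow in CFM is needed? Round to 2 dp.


CFM = 76212 / (1.08 * 20.5) = 3442.28

3442.28 CFM


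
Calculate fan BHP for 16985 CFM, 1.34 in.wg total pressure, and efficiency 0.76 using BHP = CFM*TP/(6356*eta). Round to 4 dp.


BHP = 16985 * 1.34 / (6356 * 0.76) = 4.7116 hp

4.7116 hp


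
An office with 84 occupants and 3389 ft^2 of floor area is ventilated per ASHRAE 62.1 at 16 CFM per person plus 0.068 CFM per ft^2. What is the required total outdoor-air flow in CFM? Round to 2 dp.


Total = 84*16 + 3389*0.068 = 1574.45 CFM

1574.45 CFM


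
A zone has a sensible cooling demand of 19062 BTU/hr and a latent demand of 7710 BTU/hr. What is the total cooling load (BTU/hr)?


Qt = 19062 + 7710 = 26772 BTU/hr

26772 BTU/hr


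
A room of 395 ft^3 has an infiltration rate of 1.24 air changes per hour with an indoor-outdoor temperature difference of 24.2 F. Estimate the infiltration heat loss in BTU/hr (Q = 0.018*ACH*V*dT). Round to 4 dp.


Q = 0.018 * 1.24 * 395 * 24.2 = 213.3569 BTU/hr

213.3569 BTU/hr


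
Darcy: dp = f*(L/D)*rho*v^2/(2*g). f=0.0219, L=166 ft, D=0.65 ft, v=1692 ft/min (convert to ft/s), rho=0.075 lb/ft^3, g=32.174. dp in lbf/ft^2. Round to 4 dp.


v_fps = 1692/60 = 28.2 ft/s
dp = 0.0219*(166/0.65)*0.075*28.2^2/(2*32.174) = 5.1840 lbf/ft^2

5.1840 lbf/ft^2


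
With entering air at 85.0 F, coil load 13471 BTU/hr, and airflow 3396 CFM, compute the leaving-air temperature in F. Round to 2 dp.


dT = 13471/(1.08*3396) = 3.6729
T_leave = 85.0 - 3.6729 = 81.33 F

81.33 F


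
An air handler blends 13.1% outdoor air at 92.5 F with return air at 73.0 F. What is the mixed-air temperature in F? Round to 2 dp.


T_mix = 73.0 + (13.1/100)*(92.5-73.0) = 75.55 F

75.55 F


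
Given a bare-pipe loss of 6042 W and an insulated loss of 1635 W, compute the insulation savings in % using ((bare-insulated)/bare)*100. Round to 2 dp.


Savings = ((6042-1635)/6042)*100 = 72.94 %

72.94 %


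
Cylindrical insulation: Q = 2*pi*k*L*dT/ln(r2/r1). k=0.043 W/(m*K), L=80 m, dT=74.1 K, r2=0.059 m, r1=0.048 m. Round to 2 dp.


Q = 2*pi*0.043*80*74.1/ln(0.059/0.048) = 7762.12 W

7762.12 W


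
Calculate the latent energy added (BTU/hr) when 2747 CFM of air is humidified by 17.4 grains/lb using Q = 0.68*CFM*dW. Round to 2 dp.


Q = 0.68 * 2747 * 17.4 = 32502.50 BTU/hr

32502.50 BTU/hr


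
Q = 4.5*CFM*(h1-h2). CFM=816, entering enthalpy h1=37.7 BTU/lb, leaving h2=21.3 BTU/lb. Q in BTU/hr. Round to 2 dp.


Q = 4.5 * 816 * (37.7 - 21.3) = 60220.80 BTU/hr

60220.80 BTU/hr


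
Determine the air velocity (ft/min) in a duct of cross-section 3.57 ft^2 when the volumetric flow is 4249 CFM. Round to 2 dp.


V = 4249 / 3.57 = 1190.20 ft/min

1190.20 ft/min


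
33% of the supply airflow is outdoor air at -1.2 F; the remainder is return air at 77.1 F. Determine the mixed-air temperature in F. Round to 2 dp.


T_mix = 0.33*(-1.2) + 0.67*77.1 = 51.26 F

51.26 F


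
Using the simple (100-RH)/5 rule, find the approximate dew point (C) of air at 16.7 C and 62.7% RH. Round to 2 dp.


Td = 16.7 - (100-62.7)/5 = 9.24 C

9.24 C


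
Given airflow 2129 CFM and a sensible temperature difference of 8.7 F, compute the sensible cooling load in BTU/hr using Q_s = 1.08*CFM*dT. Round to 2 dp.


Q = 1.08 * 2129 * 8.7 = 20004.08 BTU/hr

20004.08 BTU/hr


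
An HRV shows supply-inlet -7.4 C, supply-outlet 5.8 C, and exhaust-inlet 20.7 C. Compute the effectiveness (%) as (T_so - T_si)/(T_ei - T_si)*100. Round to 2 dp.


eff = (5.8-(-7.4))/(20.7-(-7.4))*100 = 46.98 %

46.98 %


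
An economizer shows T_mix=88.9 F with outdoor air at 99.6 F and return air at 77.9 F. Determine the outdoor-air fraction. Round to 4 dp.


frac = (88.9 - 77.9) / (99.6 - 77.9) = 0.5069

0.5069


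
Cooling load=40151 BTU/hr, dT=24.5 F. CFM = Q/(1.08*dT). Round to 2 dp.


CFM = 40151 / (1.08 * 24.5) = 1517.42

1517.42 CFM


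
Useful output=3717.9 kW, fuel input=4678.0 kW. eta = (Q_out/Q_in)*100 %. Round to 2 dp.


eta = (3717.9/4678.0)*100 = 79.48 %

79.48 %


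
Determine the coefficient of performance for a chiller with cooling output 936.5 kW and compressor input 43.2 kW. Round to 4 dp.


COP = 936.5 / 43.2 = 21.6782

21.6782


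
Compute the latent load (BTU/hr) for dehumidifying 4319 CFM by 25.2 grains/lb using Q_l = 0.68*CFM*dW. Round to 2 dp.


Q = 0.68 * 4319 * 25.2 = 74010.38 BTU/hr

74010.38 BTU/hr


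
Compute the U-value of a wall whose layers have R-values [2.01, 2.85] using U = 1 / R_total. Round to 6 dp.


R_total = 2.01 + 2.85 = 4.86
U = 1/4.86 = 0.205761

0.205761


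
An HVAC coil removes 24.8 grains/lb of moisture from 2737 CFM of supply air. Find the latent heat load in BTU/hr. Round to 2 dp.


Q = 0.68 * 2737 * 24.8 = 46156.77 BTU/hr

46156.77 BTU/hr


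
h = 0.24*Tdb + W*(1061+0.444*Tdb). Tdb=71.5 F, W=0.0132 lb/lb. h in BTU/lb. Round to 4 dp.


h = 0.24*71.5 + 0.0132*(1061+0.444*71.5) = 31.5842 BTU/lb

31.5842 BTU/lb


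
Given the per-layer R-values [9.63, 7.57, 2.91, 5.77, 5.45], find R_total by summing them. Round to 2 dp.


R_total = 9.63 + 7.57 + 2.91 + 5.77 + 5.45 = 31.33

31.33


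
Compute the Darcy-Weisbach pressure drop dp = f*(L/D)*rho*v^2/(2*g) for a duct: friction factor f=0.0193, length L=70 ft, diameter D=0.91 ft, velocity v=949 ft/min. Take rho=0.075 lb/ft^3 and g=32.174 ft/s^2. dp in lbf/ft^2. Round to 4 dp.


v_fps = 949/60 = 15.8167 ft/s
dp = 0.0193*(70/0.91)*0.075*15.8167^2/(2*32.174) = 0.4329 lbf/ft^2

0.4329 lbf/ft^2


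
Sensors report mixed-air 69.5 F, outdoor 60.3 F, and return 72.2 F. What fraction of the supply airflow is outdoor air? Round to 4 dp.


frac = (69.5 - 72.2) / (60.3 - 72.2) = 0.2269

0.2269


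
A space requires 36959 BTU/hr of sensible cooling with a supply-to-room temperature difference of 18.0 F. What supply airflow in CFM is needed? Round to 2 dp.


CFM = 36959 / (1.08 * 18.0) = 1901.18

1901.18 CFM


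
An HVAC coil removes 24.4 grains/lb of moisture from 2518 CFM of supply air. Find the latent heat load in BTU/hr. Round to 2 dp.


Q = 0.68 * 2518 * 24.4 = 41778.66 BTU/hr

41778.66 BTU/hr


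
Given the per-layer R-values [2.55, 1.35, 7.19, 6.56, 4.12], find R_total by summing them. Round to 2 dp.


R_total = 2.55 + 1.35 + 7.19 + 6.56 + 4.12 = 21.77

21.77


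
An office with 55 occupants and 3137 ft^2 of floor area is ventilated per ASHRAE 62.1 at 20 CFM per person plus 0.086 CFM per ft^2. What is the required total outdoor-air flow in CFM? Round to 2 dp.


Total = 55*20 + 3137*0.086 = 1369.78 CFM

1369.78 CFM


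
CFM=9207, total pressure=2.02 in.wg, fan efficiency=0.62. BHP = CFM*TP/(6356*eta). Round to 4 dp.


BHP = 9207 * 2.02 / (6356 * 0.62) = 4.7195 hp

4.7195 hp


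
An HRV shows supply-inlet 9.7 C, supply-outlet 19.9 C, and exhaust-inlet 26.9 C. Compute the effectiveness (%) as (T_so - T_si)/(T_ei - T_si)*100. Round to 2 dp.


eff = (19.9-9.7)/(26.9-9.7)*100 = 59.30 %

59.30 %


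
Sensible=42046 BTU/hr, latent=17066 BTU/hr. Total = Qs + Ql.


Qt = 42046 + 17066 = 59112 BTU/hr

59112 BTU/hr


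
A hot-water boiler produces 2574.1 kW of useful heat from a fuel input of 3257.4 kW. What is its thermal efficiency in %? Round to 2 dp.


eta = (2574.1/3257.4)*100 = 79.02 %

79.02 %


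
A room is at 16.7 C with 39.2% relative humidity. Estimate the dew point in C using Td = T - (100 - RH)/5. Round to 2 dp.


Td = 16.7 - (100-39.2)/5 = 4.54 C

4.54 C


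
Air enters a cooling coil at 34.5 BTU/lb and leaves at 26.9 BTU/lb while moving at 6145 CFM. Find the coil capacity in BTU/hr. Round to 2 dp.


Q = 4.5 * 6145 * (34.5 - 26.9) = 210159.00 BTU/hr

210159.00 BTU/hr


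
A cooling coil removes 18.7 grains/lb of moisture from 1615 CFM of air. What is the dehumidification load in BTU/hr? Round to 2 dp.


Q = 0.68 * 1615 * 18.7 = 20536.34 BTU/hr

20536.34 BTU/hr


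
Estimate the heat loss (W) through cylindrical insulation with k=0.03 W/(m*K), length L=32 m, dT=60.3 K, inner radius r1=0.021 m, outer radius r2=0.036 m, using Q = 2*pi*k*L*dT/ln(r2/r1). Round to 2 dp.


Q = 2*pi*0.03*32*60.3/ln(0.036/0.021) = 674.81 W

674.81 W


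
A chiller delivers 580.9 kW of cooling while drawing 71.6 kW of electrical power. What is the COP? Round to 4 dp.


COP = 580.9 / 71.6 = 8.1131

8.1131


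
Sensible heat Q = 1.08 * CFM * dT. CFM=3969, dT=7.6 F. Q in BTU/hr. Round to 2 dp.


Q = 1.08 * 3969 * 7.6 = 32577.55 BTU/hr

32577.55 BTU/hr


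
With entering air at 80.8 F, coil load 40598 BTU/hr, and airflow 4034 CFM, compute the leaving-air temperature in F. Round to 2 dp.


dT = 40598/(1.08*4034) = 9.3185
T_leave = 80.8 - 9.3185 = 71.48 F

71.48 F


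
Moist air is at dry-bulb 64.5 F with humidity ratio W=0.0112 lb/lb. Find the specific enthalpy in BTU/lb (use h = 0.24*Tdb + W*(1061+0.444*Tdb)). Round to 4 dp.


h = 0.24*64.5 + 0.0112*(1061+0.444*64.5) = 27.6839 BTU/lb

27.6839 BTU/lb


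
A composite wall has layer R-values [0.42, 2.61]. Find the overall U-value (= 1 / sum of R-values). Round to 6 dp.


R_total = 0.42 + 2.61 = 3.03
U = 1/3.03 = 0.330033

0.330033


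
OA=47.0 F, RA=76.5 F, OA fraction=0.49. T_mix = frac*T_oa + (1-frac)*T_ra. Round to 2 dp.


T_mix = 0.49*47.0 + 0.51*76.5 = 62.05 F

62.05 F


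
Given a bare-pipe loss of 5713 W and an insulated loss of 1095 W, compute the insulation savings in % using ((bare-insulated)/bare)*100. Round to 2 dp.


Savings = ((5713-1095)/5713)*100 = 80.83 %

80.83 %
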